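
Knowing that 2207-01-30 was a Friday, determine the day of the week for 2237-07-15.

Day-of-year of January 30, 2207: 30.
Day-of-year of July 15, 2237: 196.
2207 has 365 days, so 365 − 30 = 335 days remain in 2207.
Full years 2208–2236: 21 common + 8 leap = 21×365 + 8×366 = 10593 days.
Total: 335 + 10593 + 196 = 11124 days.
11124 mod 7 = 1, so 1 day after Friday is Saturday.

Saturday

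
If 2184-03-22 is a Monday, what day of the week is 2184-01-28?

Wednesday

Count forward from the earlier date (January 28, 2184) to the later (March 22, 2184):
January 2184: 31 − 28 = 3 days remain.
Then February 2184 (29): 29 days.
March 1–22, 2184: 22 days.
Total: 3 + 29 + 22 = 54 days.
54 mod 7 = 5, so 5 days before Monday is Wednesday.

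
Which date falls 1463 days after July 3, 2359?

July 5, 2363

Count 1463 days after July 3, 2359:
July 3, 2359 → July 3, 2360: 366 days (2360 is a leap year).
July 3, 2360 → July 3, 2361: 365 days.
July 3, 2361 → July 3, 2362: 365 days.
July 3, 2362 → July 3, 2363: 365 days.
Within July 2363: 5 − 3 = 2 days.
Total: 1463 days.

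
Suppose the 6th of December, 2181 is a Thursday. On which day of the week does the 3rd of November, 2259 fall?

Thursday

From December 6, 2181 to December 6, 2258: 77 years, of which 18 contain a Feb 29 — 59×365 + 18×366 = 28123 days.
(2200 is not a leap year (divisible by 100 but not 400).)
December 2258: 31 − 6 = 25 days remain.
Then 10 full months totalling 304 days.
November 1–3, 2259: 3 days.
Residual: 332 days.
Total: 28455 days.
28455 is a multiple of 7, so the 3rd of November, 2259 falls on the same weekday: Thursday.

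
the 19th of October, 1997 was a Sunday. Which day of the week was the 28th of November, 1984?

Wednesday

Count forward from the earlier date (November 28, 1984) to the later (October 19, 1997):
From November 28, 1984 to November 28, 1996: 12 years, of which 3 contain a Feb 29 — 9×365 + 3×366 = 4383 days.
November 1996: 30 − 28 = 2 days remain.
Then 10 full months totalling 304 days.
October 1–19, 1997: 19 days.
Residual: 325 days.
Total: 4708 days.
4708 mod 7 = 4, so 4 days before Sunday is Wednesday.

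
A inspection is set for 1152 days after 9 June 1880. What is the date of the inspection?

5 August 1883

Count 1152 days after June 9, 1880:
June 9, 1880 → June 9, 1881: 365 days.
June 9, 1881 → June 9, 1882: 365 days.
June 9, 1882 → June 9, 1883: 365 days.
June 1883: 30 − 9 = 21 days remain.
Then July (31): 31 days.
August 1–5, 1883: 5 days.
Residual: 57 days.
Total: 1152 days.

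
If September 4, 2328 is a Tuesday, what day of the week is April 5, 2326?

Monday

Count forward from the earlier date (April 5, 2326) to the later (September 4, 2328):
April 5, 2326 → April 5, 2327: 365 days.
April 5, 2327 → April 5, 2328: 366 days (2328 is a leap year).
April 2328: 30 − 5 = 25 days remain.
Then May (31), June (30), July (31), August (31): 31 + 30 + 31 + 31 = 123 days.
September 1–4, 2328: 4 days.
Residual: 152 days.
Total: 883 days.
883 mod 7 = 1, so 1 day before Tuesday is Monday.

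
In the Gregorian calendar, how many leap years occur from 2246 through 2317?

17

Years divisible by 4: 2248, 2252, …, 2316 — 18 in all.
Of these, 2300 is divisible by 100 but not 400, so not leap.
Leap years: 18 − 1 = 17.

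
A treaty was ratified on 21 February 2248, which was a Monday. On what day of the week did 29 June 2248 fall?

Thursday

February 2248: 29 − 21 = 8 days remain (2248 is a leap year, so February has 29 days).
Then March (31), April (30), May (31): 31 + 30 + 31 = 92 days.
June 1–29, 2248: 29 days.
Total: 8 + 92 + 29 = 129 days.
129 mod 7 = 3, so 3 days after Monday is Thursday.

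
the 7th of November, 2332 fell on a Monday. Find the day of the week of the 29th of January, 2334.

Monday

Day-of-year of November 7, 2332: 312.
Day-of-year of January 29, 2334: 29.
2332 has 366 days, so 366 − 312 = 54 days remain in 2332.
Full years: 2333: 365. Sum = 365.
Total: 54 + 365 + 29 = 448 days.
448 is a multiple of 7, so the 29th of January, 2334 falls on the same weekday: Monday.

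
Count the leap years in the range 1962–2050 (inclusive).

22

Years divisible by 4: 1964, 1968, …, 2048 — 22 in all.
2000 is divisible by 400, so still leap.
No century exceptions apply. Count: 22.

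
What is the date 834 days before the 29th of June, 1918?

the 17th of March, 1916

Count 834 days before June 29, 1918:
Day-of-year of March 17, 1916: 77.
Day-of-year of June 29, 1918: 180.
1916 has 366 days, so 366 − 77 = 289 days remain in 1916.
Full years: 1917: 365. Sum = 365.
Total: 289 + 365 + 180 = 834 days.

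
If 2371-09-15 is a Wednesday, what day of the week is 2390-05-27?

From September 15, 2371 to September 15, 2389: 18 years, of which 5 contain a Feb 29 — 13×365 + 5×366 = 6575 days.
September 2389: 30 − 15 = 15 days remain.
Then October (31), November (30), December (31), January (31), February 2390 (28), March (31), April (30): 31 + 30 + 31 + 31 + 28 + 31 + 30 = 212 days.
May 1–27, 2390: 27 days.
Residual: 254 days.
Total: 6829 days.
6829 mod 7 = 4, so 4 days after Wednesday is Sunday.

Sunday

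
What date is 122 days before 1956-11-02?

1956-07-03

Count 122 days before November 2, 1956:
July 1956: 31 − 3 = 28 days remain.
Then August (31), September (30), October (31): 31 + 30 + 31 = 92 days.
November 1–2, 1956: 2 days.
Total: 28 + 92 + 2 = 122 days.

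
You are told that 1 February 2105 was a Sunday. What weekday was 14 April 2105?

February 2105: 28 − 1 = 27 days remain (2105 is not a leap year, so February has 28 days).
Then March (31): 31 days.
April 1–14, 2105: 14 days.
Total: 27 + 31 + 14 = 72 days.
72 mod 7 = 2, so 2 days after Sunday is Tuesday.

Tuesday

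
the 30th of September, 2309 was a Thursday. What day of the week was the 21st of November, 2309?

September 2309: 30 − 30 = 0 days remain.
Then October (31): 31 days.
November 1–21, 2309: 21 days.
Total: 0 + 31 + 21 = 52 days.
52 mod 7 = 3, so 3 days after Thursday is Sunday.

Sunday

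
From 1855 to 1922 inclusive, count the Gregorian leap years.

Years divisible by 4: 1856, 1860, …, 1920 — 17 in all.
Of these, 1900 is divisible by 100 but not 400, so not leap.
Leap years: 17 − 1 = 16.

16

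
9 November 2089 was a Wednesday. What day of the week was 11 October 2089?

Count forward from the earlier date (October 11, 2089) to the later (November 9, 2089):
October 2089: 31 − 11 = 20 days remain.
November 1–9, 2089: 9 days.
Total: 20 + 9 = 29 days.
29 mod 7 = 1, so 1 day before Wednesday is Tuesday.

Tuesday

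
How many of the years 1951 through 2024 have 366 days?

19

Years divisible by 4: 1952, 1956, …, 2024 — 19 in all.
2000 is divisible by 400, so still leap.
No century exceptions apply. Count: 19.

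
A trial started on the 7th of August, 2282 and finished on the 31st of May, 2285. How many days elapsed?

August 7, 2282 → August 7, 2283: 365 days.
August 7, 2283 → August 7, 2284: 366 days (2284 is a leap year).
August 2284: 31 − 7 = 24 days remain.
Then September (30), October (31), November (30), December (31), January (31), February 2285 (28), March (31), April (30): 30 + 31 + 30 + 31 + 31 + 28 + 31 + 30 = 242 days.
May 1–31, 2285: 31 days.
Residual: 297 days.
Total: 1028 days.

1028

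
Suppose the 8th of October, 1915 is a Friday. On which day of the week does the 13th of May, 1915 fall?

Thursday

Count forward from the earlier date (May 13, 1915) to the later (October 8, 1915):
May 1915: 31 − 13 = 18 days remain.
Then June (30), July (31), August (31), September (30): 30 + 31 + 31 + 30 = 122 days.
October 1–8, 1915: 8 days.
Total: 18 + 122 + 8 = 148 days.
148 mod 7 = 1, so 1 day before Friday is Thursday.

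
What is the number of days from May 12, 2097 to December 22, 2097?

224

May 2097: 31 − 12 = 19 days remain.
Then June (30), July (31), August (31), September (30), October (31), November (30): 30 + 31 + 31 + 30 + 31 + 30 = 183 days.
December 1–22, 2097: 22 days.
Total: 19 + 183 + 22 = 224 days.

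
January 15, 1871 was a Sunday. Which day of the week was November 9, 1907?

From January 15, 1871 to January 15, 1907: 36 years, of which 8 contain a Feb 29 — 28×365 + 8×366 = 13148 days.
(1900 is not a leap year (divisible by 100 but not 400).)
January 1907: 31 − 15 = 16 days remain.
Then 9 full months totalling 273 days.
November 1–9, 1907: 9 days.
Residual: 298 days.
Total: 13446 days.
13446 mod 7 = 6, so 6 days after Sunday is Saturday.

Saturday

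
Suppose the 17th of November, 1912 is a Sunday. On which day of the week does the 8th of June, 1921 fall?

From November 17, 1912 to November 17, 1920: 8 years, of which 2 contain a Feb 29 — 6×365 + 2×366 = 2922 days.
November 1920: 30 − 17 = 13 days remain.
Then December (31), January (31), February 1921 (28), March (31), April (30), May (31): 31 + 31 + 28 + 31 + 30 + 31 = 182 days.
June 1–8, 1921: 8 days.
Residual: 203 days.
Total: 3125 days.
3125 mod 7 = 3, so 3 days after Sunday is Wednesday.

Wednesday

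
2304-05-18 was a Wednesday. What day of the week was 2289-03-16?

Count forward from the earlier date (March 16, 2289) to the later (May 18, 2304):
From March 16, 2289 to March 16, 2304: 15 years, of which 3 contain a Feb 29 — 12×365 + 3×366 = 5478 days.
(2300 is not a leap year (divisible by 100 but not 400).)
March 2304: 31 − 16 = 15 days remain.
Then April (30): 30 days.
May 1–18, 2304: 18 days.
Residual: 63 days.
Total: 5541 days.
5541 mod 7 = 4, so 4 days before Wednesday is Saturday.

Saturday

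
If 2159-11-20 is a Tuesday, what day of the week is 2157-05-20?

Count forward from the earlier date (May 20, 2157) to the later (November 20, 2159):
May 20, 2157 → May 20, 2158: 365 days.
May 20, 2158 → May 20, 2159: 365 days.
May 2159: 31 − 20 = 11 days remain.
Then June (30), July (31), August (31), September (30), October (31): 30 + 31 + 31 + 30 + 31 = 153 days.
November 1–20, 2159: 20 days.
Residual: 184 days.
Total: 914 days.
914 mod 7 = 4, so 4 days before Tuesday is Friday.

Friday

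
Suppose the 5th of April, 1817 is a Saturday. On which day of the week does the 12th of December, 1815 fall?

Tuesday

Count forward from the earlier date (December 12, 1815) to the later (April 5, 1817):
December 1815: 31 − 12 = 19 days remain.
Then 15 full months totalling 456 days.
April 1–5, 1817: 5 days.
Total: 19 + 456 + 5 = 480 days.
480 mod 7 = 4, so 4 days before Saturday is Tuesday.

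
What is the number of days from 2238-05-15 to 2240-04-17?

Day-of-year of May 15, 2238: 135.
Day-of-year of April 17, 2240: 108.
2238 has 365 days, so 365 − 135 = 230 days remain in 2238.
Full years: 2239: 365. Sum = 365.
Total: 230 + 365 + 108 = 703 days.

703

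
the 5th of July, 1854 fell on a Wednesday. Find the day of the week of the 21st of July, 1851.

Count forward from the earlier date (July 21, 1851) to the later (July 5, 1854):
July 21, 1851 → July 21, 1852: 366 days (1852 is a leap year).
July 21, 1852 → July 21, 1853: 365 days.
July 1853: 31 − 21 = 10 days remain.
Then 11 full months totalling 334 days.
July 1–5, 1854: 5 days.
Residual: 349 days.
Total: 1080 days.
1080 mod 7 = 2, so 2 days before Wednesday is Monday.

Monday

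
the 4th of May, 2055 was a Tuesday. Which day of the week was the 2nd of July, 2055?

Friday

May 2055: 31 − 4 = 27 days remain.
Then June (30): 30 days.
July 1–2, 2055: 2 days.
Total: 27 + 30 + 2 = 59 days.
59 mod 7 = 3, so 3 days after Tuesday is Friday.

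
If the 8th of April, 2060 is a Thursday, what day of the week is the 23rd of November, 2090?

Day-of-year of April 8, 2060: 99.
Day-of-year of November 23, 2090: 327.
2060 has 366 days, so 366 − 99 = 267 days remain in 2060.
Full years 2061–2089: 22 common + 7 leap = 22×365 + 7×366 = 10592 days.
Total: 267 + 10592 + 327 = 11186 days.
11186 is a multiple of 7, so the 23rd of November, 2090 falls on the same weekday: Thursday.

Thursday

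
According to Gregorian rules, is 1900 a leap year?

No

1900 is not a leap year (divisible by 100 but not 400).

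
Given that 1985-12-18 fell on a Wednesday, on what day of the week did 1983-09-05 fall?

Monday

Count forward from the earlier date (September 5, 1983) to the later (December 18, 1985):
Day-of-year of September 5, 1983: 248.
Day-of-year of December 18, 1985: 352.
1983 has 365 days, so 365 − 248 = 117 days remain in 1983.
Full years: 1984: 366. Sum = 366.
Total: 117 + 366 + 352 = 835 days.
835 mod 7 = 2, so 2 days before Wednesday is Monday.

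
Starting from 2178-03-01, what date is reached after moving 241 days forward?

2178-10-28

Count 241 days after March 1, 2178:
March 2178: 31 − 1 = 30 days remain.
Then April (30), May (31), June (30), July (31), August (31), September (30): 30 + 31 + 30 + 31 + 31 + 30 = 183 days.
October 1–28, 2178: 28 days.
Total: 30 + 183 + 28 = 241 days.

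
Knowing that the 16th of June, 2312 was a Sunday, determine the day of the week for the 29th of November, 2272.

Count forward from the earlier date (November 29, 2272) to the later (June 16, 2312):
Day-of-year of November 29, 2272: 334.
Day-of-year of June 16, 2312: 168.
2272 has 366 days, so 366 − 334 = 32 days remain in 2272.
Full years 2273–2311: 31 common + 8 leap = 31×365 + 8×366 = 14243 days.
Total: 32 + 14243 + 168 = 14443 days.
14443 mod 7 = 2, so 2 days before Sunday is Friday.

Friday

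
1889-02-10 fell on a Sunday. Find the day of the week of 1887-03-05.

Count forward from the earlier date (March 5, 1887) to the later (February 10, 1889):
March 1887: 31 − 5 = 26 days remain.
Then 22 full months totalling 672 days.
February 1–10, 1889: 10 days (1889 is not a leap year).
Total: 26 + 672 + 10 = 708 days.
708 mod 7 = 1, so 1 day before Sunday is Saturday.

Saturday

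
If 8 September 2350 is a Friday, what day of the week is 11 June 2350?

Sunday

Count forward from the earlier date (June 11, 2350) to the later (September 8, 2350):
June 2350: 30 − 11 = 19 days remain.
Then July (31), August (31): 31 + 31 = 62 days.
September 1–8, 2350: 8 days.
Total: 19 + 62 + 8 = 89 days.
89 mod 7 = 5, so 5 days before Friday is Sunday.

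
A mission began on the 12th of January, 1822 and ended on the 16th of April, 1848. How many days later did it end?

9591

Day-of-year of January 12, 1822: 12.
Day-of-year of April 16, 1848: 107.
1822 has 365 days, so 365 − 12 = 353 days remain in 1822.
Full years 1823–1847: 19 common + 6 leap = 19×365 + 6×366 = 9131 days.
Total: 353 + 9131 + 107 = 9591 days.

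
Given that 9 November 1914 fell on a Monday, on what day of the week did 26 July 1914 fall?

Sunday

Count forward from the earlier date (July 26, 1914) to the later (November 9, 1914):
July 1914: 31 − 26 = 5 days remain.
Then August (31), September (30), October (31): 31 + 30 + 31 = 92 days.
November 1–9, 1914: 9 days.
Total: 5 + 92 + 9 = 106 days.
106 mod 7 = 1, so 1 day before Monday is Sunday.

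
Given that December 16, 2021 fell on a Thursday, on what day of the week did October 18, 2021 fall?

Monday

Count forward from the earlier date (October 18, 2021) to the later (December 16, 2021):
October 2021: 31 − 18 = 13 days remain.
Then November (30): 30 days.
December 1–16, 2021: 16 days.
Total: 13 + 30 + 16 = 59 days.
59 mod 7 = 3, so 3 days before Thursday is Monday.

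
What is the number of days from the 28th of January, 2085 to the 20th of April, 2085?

January 2085: 31 − 28 = 3 days remain.
Then February 2085 (28), March (31): 28 + 31 = 59 days.
April 1–20, 2085: 20 days.
Total: 3 + 59 + 20 = 82 days.

82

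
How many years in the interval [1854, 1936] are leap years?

20

Years divisible by 4: 1856, 1860, …, 1936 — 21 in all.
Of these, 1900 is divisible by 100 but not 400, so not leap.
Leap years: 21 − 1 = 20.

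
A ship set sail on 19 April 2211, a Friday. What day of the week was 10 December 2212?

Thursday

April 19, 2211 → April 19, 2212: 366 days (2212 is a leap year).
April 2212: 30 − 19 = 11 days remain.
Then May (31), June (30), July (31), August (31), September (30), October (31), November (30): 31 + 30 + 31 + 31 + 30 + 31 + 30 = 214 days.
December 1–10, 2212: 10 days.
Residual: 235 days.
Total: 601 days.
601 mod 7 = 6, so 6 days after Friday is Thursday.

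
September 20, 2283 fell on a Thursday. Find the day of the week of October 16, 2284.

Thursday

September 2283: 30 − 20 = 10 days remain.
Then 12 full months totalling 366 days.
October 1–16, 2284: 16 days.
Total: 10 + 366 + 16 = 392 days.
392 is a multiple of 7, so October 16, 2284 falls on the same weekday: Thursday.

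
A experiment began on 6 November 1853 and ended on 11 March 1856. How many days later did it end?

November 6, 1853 → November 6, 1854: 365 days.
November 6, 1854 → November 6, 1855: 365 days.
November 1855: 30 − 6 = 24 days remain.
Then December (31), January (31), February 1856 (29): 31 + 31 + 29 = 91 days.
March 1–11, 1856: 11 days.
Residual: 126 days.
Total: 856 days.

856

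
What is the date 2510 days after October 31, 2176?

September 15, 2183

Count 2510 days after October 31, 2176:
Day-of-year of October 31, 2176: 305.
Day-of-year of September 15, 2183: 258.
2176 has 366 days, so 366 − 305 = 61 days remain in 2176.
Full years: 2177: 365; 2178: 365; 2179: 365; 2180: 366; 2181: 365; 2182: 365. Sum = 2191.
Total: 61 + 2191 + 258 = 2510 days.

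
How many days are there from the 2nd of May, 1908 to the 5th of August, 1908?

95

May 1908: 31 − 2 = 29 days remain.
Then June (30), July (31): 30 + 31 = 61 days.
August 1–5, 1908: 5 days.
Total: 29 + 61 + 5 = 95 days.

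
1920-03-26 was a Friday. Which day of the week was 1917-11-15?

Thursday

Count forward from the earlier date (November 15, 1917) to the later (March 26, 1920):
Day-of-year of November 15, 1917: 319.
Day-of-year of March 26, 1920: 86.
1917 has 365 days, so 365 − 319 = 46 days remain in 1917.
Full years: 1918: 365; 1919: 365. Sum = 730.
Total: 46 + 730 + 86 = 862 days.
862 mod 7 = 1, so 1 day before Friday is Thursday.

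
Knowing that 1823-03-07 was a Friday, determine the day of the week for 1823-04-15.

March 1823: 31 − 7 = 24 days remain.
April 1–15, 1823: 15 days.
Total: 24 + 15 = 39 days.
39 mod 7 = 4, so 4 days after Friday is Tuesday.

Tuesday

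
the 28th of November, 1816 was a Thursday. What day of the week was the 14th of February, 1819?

Sunday

Day-of-year of November 28, 1816: 333.
Day-of-year of February 14, 1819: 45.
1816 has 366 days, so 366 − 333 = 33 days remain in 1816.
Full years: 1817: 365; 1818: 365. Sum = 730.
Total: 33 + 730 + 45 = 808 days.
808 mod 7 = 3, so 3 days after Thursday is Sunday.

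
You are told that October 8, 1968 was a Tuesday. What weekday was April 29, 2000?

From October 8, 1968 to October 8, 1999: 31 years, of which 7 contain a Feb 29 — 24×365 + 7×366 = 11322 days.
October 1999: 31 − 8 = 23 days remain.
Then November (30), December (31), January (31), February 2000 (29), March (31): 30 + 31 + 31 + 29 + 31 = 152 days.
April 1–29, 2000: 29 days.
Residual: 204 days.
Total: 11526 days.
11526 mod 7 = 4, so 4 days after Tuesday is Saturday.

Saturday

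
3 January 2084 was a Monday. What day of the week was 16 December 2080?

Count forward from the earlier date (December 16, 2080) to the later (January 3, 2084):
December 16, 2080 → December 16, 2081: 365 days.
December 16, 2081 → December 16, 2082: 365 days.
December 16, 2082 → December 16, 2083: 365 days.
December 2083: 31 − 16 = 15 days remain.
January 1–3, 2084: 3 days.
Residual: 18 days.
Total: 1113 days.
1113 is a multiple of 7, so 16 December 2080 falls on the same weekday: Monday.

Monday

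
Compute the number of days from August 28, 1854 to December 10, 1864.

Day-of-year of August 28, 1854: 240.
Day-of-year of December 10, 1864: 345.
1854 has 365 days, so 365 − 240 = 125 days remain in 1854.
Full years 1855–1863: 7 common + 2 leap = 7×365 + 2×366 = 3287 days.
Total: 125 + 3287 + 345 = 3757 days.

3757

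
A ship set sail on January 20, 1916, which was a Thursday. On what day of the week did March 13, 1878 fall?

Wednesday

Count forward from the earlier date (March 13, 1878) to the later (January 20, 1916):
From March 13, 1878 to March 13, 1915: 37 years, of which 8 contain a Feb 29 — 29×365 + 8×366 = 13513 days.
(1900 is not a leap year (divisible by 100 but not 400).)
March 1915: 31 − 13 = 18 days remain.
Then 9 full months totalling 275 days.
January 1–20, 1916: 20 days.
Residual: 313 days.
Total: 13826 days.
13826 mod 7 = 1, so 1 day before Thursday is Wednesday.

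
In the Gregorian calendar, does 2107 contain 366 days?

2107 is not a leap year.

No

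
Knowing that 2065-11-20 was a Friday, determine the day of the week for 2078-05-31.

Day-of-year of November 20, 2065: 324.
Day-of-year of May 31, 2078: 151.
2065 has 365 days, so 365 − 324 = 41 days remain in 2065.
Full years 2066–2077: 9 common + 3 leap = 9×365 + 3×366 = 4383 days.
Total: 41 + 4383 + 151 = 4575 days.
4575 mod 7 = 4, so 4 days after Friday is Tuesday.

Tuesday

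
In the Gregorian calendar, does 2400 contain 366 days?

2400 is a leap year (divisible by 400).

Yes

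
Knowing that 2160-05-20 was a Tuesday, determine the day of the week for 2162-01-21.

May 2160: 31 − 20 = 11 days remain.
Then 19 full months totalling 579 days.
January 1–21, 2162: 21 days.
Total: 11 + 579 + 21 = 611 days.
611 mod 7 = 2, so 2 days after Tuesday is Thursday.

Thursday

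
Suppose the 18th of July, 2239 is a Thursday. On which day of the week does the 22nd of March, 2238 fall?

Count forward from the earlier date (March 22, 2238) to the later (July 18, 2239):
March 22, 2238 → March 22, 2239: 365 days.
March 2239: 31 − 22 = 9 days remain.
Then April (30), May (31), June (30): 30 + 31 + 30 = 91 days.
July 1–18, 2239: 18 days.
Residual: 118 days.
Total: 483 days.
483 is a multiple of 7, so the 22nd of March, 2238 falls on the same weekday: Thursday.

Thursday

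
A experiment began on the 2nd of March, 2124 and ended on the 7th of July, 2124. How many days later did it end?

March 2124: 31 − 2 = 29 days remain.
Then April (30), May (31), June (30): 30 + 31 + 30 = 91 days.
July 1–7, 2124: 7 days.
Total: 29 + 91 + 7 = 127 days.

127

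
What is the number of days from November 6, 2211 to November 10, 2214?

November 6, 2211 → November 6, 2212: 366 days (2212 is a leap year).
November 6, 2212 → November 6, 2213: 365 days.
November 6, 2213 → November 6, 2214: 365 days.
Within November 2214: 10 − 6 = 4 days.
Total: 1100 days.

1100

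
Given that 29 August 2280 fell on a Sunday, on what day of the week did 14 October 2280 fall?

August 2280: 31 − 29 = 2 days remain.
Then September (30): 30 days.
October 1–14, 2280: 14 days.
Total: 2 + 30 + 14 = 46 days.
46 mod 7 = 4, so 4 days after Sunday is Thursday.

Thursday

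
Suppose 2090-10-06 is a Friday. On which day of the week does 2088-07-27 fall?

Count forward from the earlier date (July 27, 2088) to the later (October 6, 2090):
July 27, 2088 → July 27, 2089: 365 days.
July 27, 2089 → July 27, 2090: 365 days.
July 2090: 31 − 27 = 4 days remain.
Then August (31), September (30): 31 + 30 = 61 days.
October 1–6, 2090: 6 days.
Residual: 71 days.
Total: 801 days.
801 mod 7 = 3, so 3 days before Friday is Tuesday.

Tuesday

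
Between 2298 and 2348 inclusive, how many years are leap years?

12

Years divisible by 4: 2300, 2304, …, 2348 — 13 in all.
Of these, 2300 is divisible by 100 but not 400, so not leap.
Leap years: 13 − 1 = 12.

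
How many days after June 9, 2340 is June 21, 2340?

Within June 2340: 21 − 9 = 12 days.

12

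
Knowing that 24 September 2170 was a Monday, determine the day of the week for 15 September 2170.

Saturday

Count forward from the earlier date (September 15, 2170) to the later (September 24, 2170):
Within September 2170: 24 − 15 = 9 days.
9 mod 7 = 2, so 2 days before Monday is Saturday.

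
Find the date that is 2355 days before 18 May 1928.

6 December 1921

Count 2355 days before May 18, 1928:
Day-of-year of December 6, 1921: 340.
Day-of-year of May 18, 1928: 139.
1921 has 365 days, so 365 − 340 = 25 days remain in 1921.
Full years: 1922: 365; 1923: 365; 1924: 366; 1925: 365; 1926: 365; 1927: 365. Sum = 2191.
Total: 25 + 2191 + 139 = 2355 days.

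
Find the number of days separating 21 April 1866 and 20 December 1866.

243

April 1866: 30 − 21 = 9 days remain.
Then May (31), June (30), July (31), August (31), September (30), October (31), November (30): 31 + 30 + 31 + 31 + 30 + 31 + 30 = 214 days.
December 1–20, 1866: 20 days.
Total: 9 + 214 + 20 = 243 days.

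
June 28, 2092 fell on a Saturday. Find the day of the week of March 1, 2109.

Friday

Day-of-year of June 28, 2092: 180.
Day-of-year of March 1, 2109: 60.
2092 has 366 days, so 366 − 180 = 186 days remain in 2092.
Full years 2093–2108: 13 common + 3 leap = 13×365 + 3×366 = 5843 days.
Total: 186 + 5843 + 60 = 6089 days.
6089 mod 7 = 6, so 6 days after Saturday is Friday.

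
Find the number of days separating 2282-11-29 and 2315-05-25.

From November 29, 2282 to November 29, 2314: 32 years, of which 7 contain a Feb 29 — 25×365 + 7×366 = 11687 days.
(2300 is not a leap year (divisible by 100 but not 400).)
November 2314: 30 − 29 = 1 day remains.
Then December (31), January (31), February 2315 (28), March (31), April (30): 31 + 31 + 28 + 31 + 30 = 151 days.
May 1–25, 2315: 25 days.
Residual: 177 days.
Total: 11864 days.

11864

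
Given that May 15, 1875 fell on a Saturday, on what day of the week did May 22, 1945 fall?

From May 15, 1875 to May 15, 1945: 70 years, of which 17 contain a Feb 29 — 53×365 + 17×366 = 25567 days.
(1900 is not a leap year (divisible by 100 but not 400).)
Within May 1945: 22 − 15 = 7 days.
Total: 25574 days.
25574 mod 7 = 3, so 3 days after Saturday is Tuesday.

Tuesday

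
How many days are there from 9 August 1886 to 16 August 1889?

1103

Day-of-year of August 9, 1886: 221.
Day-of-year of August 16, 1889: 228.
1886 has 365 days, so 365 − 221 = 144 days remain in 1886.
Full years: 1887: 365; 1888: 366. Sum = 731.
Total: 144 + 731 + 228 = 1103 days.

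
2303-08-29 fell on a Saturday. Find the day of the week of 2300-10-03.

Wednesday

Count forward from the earlier date (October 3, 2300) to the later (August 29, 2303):
October 3, 2300 → October 3, 2301: 365 days.
October 3, 2301 → October 3, 2302: 365 days.
October 2302: 31 − 3 = 28 days remain.
Then 9 full months totalling 273 days.
August 1–29, 2303: 29 days.
Residual: 330 days.
Total: 1060 days.
1060 mod 7 = 3, so 3 days before Saturday is Wednesday.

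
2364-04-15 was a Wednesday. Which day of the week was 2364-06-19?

April 2364: 30 − 15 = 15 days remain.
Then May (31): 31 days.
June 1–19, 2364: 19 days.
Total: 15 + 31 + 19 = 65 days.
65 mod 7 = 2, so 2 days after Wednesday is Friday.

Friday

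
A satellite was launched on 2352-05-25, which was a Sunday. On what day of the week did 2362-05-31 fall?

Thursday

Day-of-year of May 25, 2352: 146.
Day-of-year of May 31, 2362: 151.
2352 has 366 days, so 366 − 146 = 220 days remain in 2352.
Full years 2353–2361: 7 common + 2 leap = 7×365 + 2×366 = 3287 days.
Total: 220 + 3287 + 151 = 3658 days.
3658 mod 7 = 4, so 4 days after Sunday is Thursday.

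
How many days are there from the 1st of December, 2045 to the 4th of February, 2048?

795

December 1, 2045 → December 1, 2046: 365 days.
December 1, 2046 → December 1, 2047: 365 days.
December 2047: 31 − 1 = 30 days remain.
Then January (31): 31 days.
February 1–4, 2048: 4 days (2048 is a leap year).
Residual: 65 days.
Total: 795 days.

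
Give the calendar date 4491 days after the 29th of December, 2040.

the 16th of April, 2053

Count 4491 days after December 29, 2040:
Day-of-year of December 29, 2040: 364.
Day-of-year of April 16, 2053: 106.
2040 has 366 days, so 366 − 364 = 2 days remain in 2040.
Full years 2041–2052: 9 common + 3 leap = 9×365 + 3×366 = 4383 days.
Total: 2 + 4383 + 106 = 4491 days.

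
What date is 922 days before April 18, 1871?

October 8, 1868

Count 922 days before April 18, 1871:
October 8, 1868 → October 8, 1869: 365 days.
October 8, 1869 → October 8, 1870: 365 days.
October 1870: 31 − 8 = 23 days remain.
Then November (30), December (31), January (31), February 1871 (28), March (31): 30 + 31 + 31 + 28 + 31 = 151 days.
April 1–18, 1871: 18 days.
Residual: 192 days.
Total: 922 days.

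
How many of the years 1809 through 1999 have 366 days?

Years divisible by 4: 1812, 1816, …, 1996 — 47 in all.
Of these, 1900 is divisible by 100 but not 400, so not leap.
Leap years: 47 − 1 = 46.

46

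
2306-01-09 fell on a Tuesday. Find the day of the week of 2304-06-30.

Thursday

Count forward from the earlier date (June 30, 2304) to the later (January 9, 2306):
June 30, 2304 → June 30, 2305: 365 days.
June 2305: 30 − 30 = 0 days remain.
Then July (31), August (31), September (30), October (31), November (30), December (31): 31 + 31 + 30 + 31 + 30 + 31 = 184 days.
January 1–9, 2306: 9 days.
Residual: 193 days.
Total: 558 days.
558 mod 7 = 5, so 5 days before Tuesday is Thursday.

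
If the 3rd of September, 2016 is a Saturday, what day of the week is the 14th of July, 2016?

Thursday

Count forward from the earlier date (July 14, 2016) to the later (September 3, 2016):
July 2016: 31 − 14 = 17 days remain.
Then August (31): 31 days.
September 1–3, 2016: 3 days.
Total: 17 + 31 + 3 = 51 days.
51 mod 7 = 2, so 2 days before Saturday is Thursday.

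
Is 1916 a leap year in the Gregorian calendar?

Yes

1916 is a leap year.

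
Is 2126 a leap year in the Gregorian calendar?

2126 is not a leap year.

No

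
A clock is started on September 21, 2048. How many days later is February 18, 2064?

5628

From September 21, 2048 to September 21, 2063: 15 years, of which 3 contain a Feb 29 — 12×365 + 3×366 = 5478 days.
September 2063: 30 − 21 = 9 days remain.
Then October (31), November (30), December (31), January (31): 31 + 30 + 31 + 31 = 123 days.
February 1–18, 2064: 18 days (2064 is a leap year).
Residual: 150 days.
Total: 5628 days.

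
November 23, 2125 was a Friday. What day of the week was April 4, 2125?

Count forward from the earlier date (April 4, 2125) to the later (November 23, 2125):
April 2125: 30 − 4 = 26 days remain.
Then May (31), June (30), July (31), August (31), September (30), October (31): 31 + 30 + 31 + 31 + 30 + 31 = 184 days.
November 1–23, 2125: 23 days.
Total: 26 + 184 + 23 = 233 days.
233 mod 7 = 2, so 2 days before Friday is Wednesday.

Wednesday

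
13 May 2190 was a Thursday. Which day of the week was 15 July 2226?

Day-of-year of May 13, 2190: 133.
Day-of-year of July 15, 2226: 196.
2190 has 365 days, so 365 − 133 = 232 days remain in 2190.
Full years 2191–2225: 27 common + 8 leap = 27×365 + 8×366 = 12783 days.
Total: 232 + 12783 + 196 = 13211 days.
13211 mod 7 = 2, so 2 days after Thursday is Saturday.

Saturday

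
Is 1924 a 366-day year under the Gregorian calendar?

1924 is a leap year.

Yes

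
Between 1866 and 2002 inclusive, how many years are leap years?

33

Years divisible by 4: 1868, 1872, …, 2000 — 34 in all.
Of these, 1900 is divisible by 100 but not 400, so not leap.
2000 is divisible by 400, so still leap.
Leap years: 34 − 1 = 33.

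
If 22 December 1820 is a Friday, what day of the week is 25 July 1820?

Tuesday

Count forward from the earlier date (July 25, 1820) to the later (December 22, 1820):
July 1820: 31 − 25 = 6 days remain.
Then August (31), September (30), October (31), November (30): 31 + 30 + 31 + 30 = 122 days.
December 1–22, 1820: 22 days.
Total: 6 + 122 + 22 = 150 days.
150 mod 7 = 3, so 3 days before Friday is Tuesday.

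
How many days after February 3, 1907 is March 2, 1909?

758

Day-of-year of February 3, 1907: 34.
Day-of-year of March 2, 1909: 61.
1907 has 365 days, so 365 − 34 = 331 days remain in 1907.
Full years: 1908: 366. Sum = 366.
Total: 331 + 366 + 61 = 758 days.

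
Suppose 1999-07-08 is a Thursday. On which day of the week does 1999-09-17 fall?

Friday

July 1999: 31 − 8 = 23 days remain.
Then August (31): 31 days.
September 1–17, 1999: 17 days.
Total: 23 + 31 + 17 = 71 days.
71 mod 7 = 1, so 1 day after Thursday is Friday.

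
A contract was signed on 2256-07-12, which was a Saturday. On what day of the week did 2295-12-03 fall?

Day-of-year of July 12, 2256: 194.
Day-of-year of December 3, 2295: 337.
2256 has 366 days, so 366 − 194 = 172 days remain in 2256.
Full years 2257–2294: 29 common + 9 leap = 29×365 + 9×366 = 13879 days.
Total: 172 + 13879 + 337 = 14388 days.
14388 mod 7 = 3, so 3 days after Saturday is Tuesday.

Tuesday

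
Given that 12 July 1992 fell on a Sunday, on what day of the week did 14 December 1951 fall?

Count forward from the earlier date (December 14, 1951) to the later (July 12, 1992):
Day-of-year of December 14, 1951: 348.
Day-of-year of July 12, 1992: 194.
1951 has 365 days, so 365 − 348 = 17 days remain in 1951.
Full years 1952–1991: 30 common + 10 leap = 30×365 + 10×366 = 14610 days.
Total: 17 + 14610 + 194 = 14821 days.
14821 mod 7 = 2, so 2 days before Sunday is Friday.

Friday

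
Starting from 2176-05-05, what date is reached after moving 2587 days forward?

2183-06-05

Count 2587 days after May 5, 2176:
From May 5, 2176 to May 5, 2183: 7 years, of which 1 contains a Feb 29 — 6×365 + 1×366 = 2556 days.
May 2183: 31 − 5 = 26 days remain.
June 1–5, 2183: 5 days.
Residual: 31 days.
Total: 2587 days.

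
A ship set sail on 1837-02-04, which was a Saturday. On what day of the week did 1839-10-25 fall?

Friday

Day-of-year of February 4, 1837: 35.
Day-of-year of October 25, 1839: 298.
1837 has 365 days, so 365 − 35 = 330 days remain in 1837.
Full years: 1838: 365. Sum = 365.
Total: 330 + 365 + 298 = 993 days.
993 mod 7 = 6, so 6 days after Saturday is Friday.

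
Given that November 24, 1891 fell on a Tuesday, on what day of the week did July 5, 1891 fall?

Count forward from the earlier date (July 5, 1891) to the later (November 24, 1891):
July 1891: 31 − 5 = 26 days remain.
Then August (31), September (30), October (31): 31 + 30 + 31 = 92 days.
November 1–24, 1891: 24 days.
Total: 26 + 92 + 24 = 142 days.
142 mod 7 = 2, so 2 days before Tuesday is Sunday.

Sunday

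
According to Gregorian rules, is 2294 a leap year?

2294 is not a leap year.

No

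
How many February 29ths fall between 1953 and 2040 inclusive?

Years divisible by 4: 1956, 1960, …, 2040 — 22 in all.
2000 is divisible by 400, so still leap.
No century exceptions apply. Count: 22.

22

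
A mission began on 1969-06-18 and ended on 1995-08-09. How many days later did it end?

From June 18, 1969 to June 18, 1995: 26 years, of which 6 contain a Feb 29 — 20×365 + 6×366 = 9496 days.
June 1995: 30 − 18 = 12 days remain.
Then July (31): 31 days.
August 1–9, 1995: 9 days.
Residual: 52 days.
Total: 9548 days.

9548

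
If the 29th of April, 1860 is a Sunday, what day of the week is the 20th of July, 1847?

Tuesday

Count forward from the earlier date (July 20, 1847) to the later (April 29, 1860):
From July 20, 1847 to July 20, 1859: 12 years, of which 3 contain a Feb 29 — 9×365 + 3×366 = 4383 days.
July 1859: 31 − 20 = 11 days remain.
Then August (31), September (30), October (31), November (30), December (31), January (31), February 1860 (29), March (31): 31 + 30 + 31 + 30 + 31 + 31 + 29 + 31 = 244 days.
April 1–29, 1860: 29 days.
Residual: 284 days.
Total: 4667 days.
4667 mod 7 = 5, so 5 days before Sunday is Tuesday.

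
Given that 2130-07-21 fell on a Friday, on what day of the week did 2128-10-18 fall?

Monday

Count forward from the earlier date (October 18, 2128) to the later (July 21, 2130):
October 18, 2128 → October 18, 2129: 365 days.
October 2129: 31 − 18 = 13 days remain.
Then November (30), December (31), January (31), February 2130 (28), March (31), April (30), May (31), June (30): 30 + 31 + 31 + 28 + 31 + 30 + 31 + 30 = 242 days.
July 1–21, 2130: 21 days.
Residual: 276 days.
Total: 641 days.
641 mod 7 = 4, so 4 days before Friday is Monday.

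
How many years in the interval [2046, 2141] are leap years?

Years divisible by 4: 2048, 2052, …, 2140 — 24 in all.
Of these, 2100 is divisible by 100 but not 400, so not leap.
Leap years: 24 − 1 = 23.

23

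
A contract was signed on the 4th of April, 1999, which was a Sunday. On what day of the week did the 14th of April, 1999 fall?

Wednesday

Within April 1999: 14 − 4 = 10 days.
10 mod 7 = 3, so 3 days after Sunday is Wednesday.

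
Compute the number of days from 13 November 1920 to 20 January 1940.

From November 13, 1920 to November 13, 1939: 19 years, of which 4 contain a Feb 29 — 15×365 + 4×366 = 6939 days.
November 1939: 30 − 13 = 17 days remain.
Then December (31): 31 days.
January 1–20, 1940: 20 days.
Residual: 68 days.
Total: 7007 days.

7007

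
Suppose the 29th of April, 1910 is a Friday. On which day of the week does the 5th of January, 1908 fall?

Count forward from the earlier date (January 5, 1908) to the later (April 29, 1910):
January 1908: 31 − 5 = 26 days remain.
Then 26 full months totalling 790 days.
April 1–29, 1910: 29 days.
Total: 26 + 790 + 29 = 845 days.
845 mod 7 = 5, so 5 days before Friday is Sunday.

Sunday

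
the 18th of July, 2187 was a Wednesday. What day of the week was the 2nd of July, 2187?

Monday

Count forward from the earlier date (July 2, 2187) to the later (July 18, 2187):
Within July 2187: 18 − 2 = 16 days.
16 mod 7 = 2, so 2 days before Wednesday is Monday.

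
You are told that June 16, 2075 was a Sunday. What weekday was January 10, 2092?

Thursday

From June 16, 2075 to June 16, 2091: 16 years, of which 4 contain a Feb 29 — 12×365 + 4×366 = 5844 days.
June 2091: 30 − 16 = 14 days remain.
Then July (31), August (31), September (30), October (31), November (30), December (31): 31 + 31 + 30 + 31 + 30 + 31 = 184 days.
January 1–10, 2092: 10 days.
Residual: 208 days.
Total: 6052 days.
6052 mod 7 = 4, so 4 days after Sunday is Thursday.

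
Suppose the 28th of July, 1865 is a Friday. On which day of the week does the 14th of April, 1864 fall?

Count forward from the earlier date (April 14, 1864) to the later (July 28, 1865):
Day-of-year of April 14, 1864: 105.
Day-of-year of July 28, 1865: 209.
1864 has 366 days, so 366 − 105 = 261 days remain in 1864.
Total: 261 + 209 = 470 days.
470 mod 7 = 1, so 1 day before Friday is Thursday.

Thursday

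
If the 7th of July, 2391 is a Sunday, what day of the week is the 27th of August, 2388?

Saturday

Count forward from the earlier date (August 27, 2388) to the later (July 7, 2391):
Day-of-year of August 27, 2388: 240.
Day-of-year of July 7, 2391: 188.
2388 has 366 days, so 366 − 240 = 126 days remain in 2388.
Full years: 2389: 365; 2390: 365. Sum = 730.
Total: 126 + 730 + 188 = 1044 days.
1044 mod 7 = 1, so 1 day before Sunday is Saturday.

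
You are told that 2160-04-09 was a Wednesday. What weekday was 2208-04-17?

Sunday

Day-of-year of April 9, 2160: 100.
Day-of-year of April 17, 2208: 108.
2160 has 366 days, so 366 − 100 = 266 days remain in 2160.
Full years 2161–2207: 37 common + 10 leap = 37×365 + 10×366 = 17165 days.
Total: 266 + 17165 + 108 = 17539 days.
17539 mod 7 = 4, so 4 days after Wednesday is Sunday.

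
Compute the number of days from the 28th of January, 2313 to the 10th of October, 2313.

255

January 2313: 31 − 28 = 3 days remain.
Then February 2313 (28), March (31), April (30), May (31), June (30), July (31), August (31), September (30): 28 + 31 + 30 + 31 + 30 + 31 + 31 + 30 = 242 days.
October 1–10, 2313: 10 days.
Total: 3 + 242 + 10 = 255 days.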